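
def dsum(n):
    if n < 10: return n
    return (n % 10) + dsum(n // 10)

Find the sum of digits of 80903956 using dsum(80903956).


dsum(80903956) = 6 + dsum(8090395)
dsum(8090395) = 5 + dsum(809039)
dsum(809039) = 9 + dsum(80903)
dsum(80903) = 3 + dsum(8090)
dsum(8090) = 0 + dsum(809)
dsum(809) = 9 + dsum(80)
dsum(80) = 0 + dsum(8)
dsum(8) = 8  (base case)
Total: 6 + 5 + 9 + 3 + 0 + 9 + 0 + 8 = 40

40


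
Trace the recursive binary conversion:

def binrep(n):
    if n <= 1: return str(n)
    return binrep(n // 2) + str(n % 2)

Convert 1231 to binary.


binrep(1231) = binrep(615) + '1'
binrep(615) = binrep(307) + '1'
binrep(307) = binrep(153) + '1'
binrep(153) = binrep(76) + '1'
binrep(76) = binrep(38) + '0'
binrep(38) = binrep(19) + '0'
binrep(19) = binrep(9) + '1'
binrep(9) = binrep(4) + '1'
binrep(4) = binrep(2) + '0'
binrep(2) = binrep(1) + '0'
binrep(1) = '1'  (base case)
Concatenating: '1' + '0' + '0' + '1' + '1' + '0' + '0' + '1' + '1' + '1' + '1' = '10011001111'

10011001111


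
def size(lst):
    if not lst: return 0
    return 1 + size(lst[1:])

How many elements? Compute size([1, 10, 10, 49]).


size([1, 10, 10, 49]) = 1 + size([10, 10, 49])
size([10, 10, 49]) = 1 + size([10, 49])
size([10, 49]) = 1 + size([49])
size([49]) = 1 + size([])
size([]) = 0  (base case)
Unwinding: 1 + 1 + 1 + 1 + 0 = 4

4


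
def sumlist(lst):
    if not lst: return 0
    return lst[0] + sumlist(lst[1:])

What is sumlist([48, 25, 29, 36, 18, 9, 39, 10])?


sumlist([48, 25, 29, 36, 18, 9, 39, 10]) = 48 + sumlist([25, 29, 36, 18, 9, 39, 10])
sumlist([25, 29, 36, 18, 9, 39, 10]) = 25 + sumlist([29, 36, 18, 9, 39, 10])
sumlist([29, 36, 18, 9, 39, 10]) = 29 + sumlist([36, 18, 9, 39, 10])
sumlist([36, 18, 9, 39, 10]) = 36 + sumlist([18, 9, 39, 10])
sumlist([18, 9, 39, 10]) = 18 + sumlist([9, 39, 10])
sumlist([9, 39, 10]) = 9 + sumlist([39, 10])
sumlist([39, 10]) = 39 + sumlist([10])
sumlist([10]) = 10 + sumlist([])
sumlist([]) = 0  (base case)
Total: 48 + 25 + 29 + 36 + 18 + 9 + 39 + 10 + 0 = 214

214


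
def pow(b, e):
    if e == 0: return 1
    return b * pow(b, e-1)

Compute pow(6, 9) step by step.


pow(6, 9)
= 6 * pow(6, 8)
= 6 * 6 * pow(6, 7)
= 6 * 6 * 6 * pow(6, 6)
= 6 * 6 * 6 * 6 * pow(6, 5)
= 6 * 6 * 6 * 6 * 6 * pow(6, 4)
= 6 * 6 * 6 * 6 * 6 * 6 * pow(6, 3)
= 6 * 6 * 6 * 6 * 6 * 6 * 6 * pow(6, 2)
= 6 * 6 * 6 * 6 * 6 * 6 * 6 * 6 * pow(6, 1)
= 6 * 6 * 6 * 6 * 6 * 6 * 6 * 6 * 6 * pow(6, 0)
= 6 * 6 * 6 * 6 * 6 * 6 * 6 * 6 * 6 * 1
= 10077696

10077696


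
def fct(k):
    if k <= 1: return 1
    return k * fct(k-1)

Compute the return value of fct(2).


fct(2)
= 2 * fct(1)
= 2 * 1
= 2

2


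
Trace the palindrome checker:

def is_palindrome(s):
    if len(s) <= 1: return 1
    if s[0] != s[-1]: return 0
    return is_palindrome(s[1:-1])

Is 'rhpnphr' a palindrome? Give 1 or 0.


is_palindrome('rhpnphr'): s[0]='r' == s[-1]='r' -> check is_palindrome('hpnph')
is_palindrome('hpnph'): s[0]='h' == s[-1]='h' -> check is_palindrome('pnp')
is_palindrome('pnp'): s[0]='p' == s[-1]='p' -> check is_palindrome('n')
is_palindrome('n'): len <= 1 -> return 1  (base case)
Result: 1 (palindrome)

1


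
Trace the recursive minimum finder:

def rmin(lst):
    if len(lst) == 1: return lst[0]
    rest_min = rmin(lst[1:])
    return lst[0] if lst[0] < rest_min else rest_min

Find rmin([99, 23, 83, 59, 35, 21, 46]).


rmin([99, 23, 83, 59, 35, 21, 46]): compare 99 with rmin([23, 83, 59, 35, 21, 46])
rmin([23, 83, 59, 35, 21, 46]): compare 23 with rmin([83, 59, 35, 21, 46])
rmin([83, 59, 35, 21, 46]): compare 83 with rmin([59, 35, 21, 46])
rmin([59, 35, 21, 46]): compare 59 with rmin([35, 21, 46])
rmin([35, 21, 46]): compare 35 with rmin([21, 46])
rmin([21, 46]): compare 21 with rmin([46])
rmin([46]) = 46  (base case)
Compare 21 with 46 -> 21
Compare 35 with 21 -> 21
Compare 59 with 21 -> 21
Compare 83 with 21 -> 21
Compare 23 with 21 -> 21
Compare 99 with 21 -> 21

21


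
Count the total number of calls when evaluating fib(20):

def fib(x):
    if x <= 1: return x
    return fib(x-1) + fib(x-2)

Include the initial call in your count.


Let C(n) = total calls for fib(n)
C(0) = 1, C(1) = 1
C(2) = 1 + C(1) + C(0) = 1 + 1 + 1 = 3
C(3) = 1 + C(2) + C(1) = 1 + 3 + 1 = 5
C(4) = 1 + C(3) + C(2) = 1 + 5 + 3 = 9
C(5) = 1 + C(4) + C(3) = 1 + 9 + 5 = 15
C(6) = 1 + C(5) + C(4) = 1 + 15 + 9 = 25
C(7) = 1 + C(6) + C(5) = 1 + 25 + 15 = 41
C(8) = 1 + C(7) + C(6) = 1 + 41 + 25 = 67
C(9) = 1 + C(8) + C(7) = 1 + 67 + 41 = 109
C(10) = 1 + C(9) + C(8) = 1 + 109 + 67 = 177
C(11) = 1 + C(10) + C(9) = 1 + 177 + 109 = 287
C(12) = 1 + C(11) + C(10) = 1 + 287 + 177 = 465
C(13) = 1 + C(12) + C(11) = 1 + 465 + 287 = 753
C(14) = 1 + C(13) + C(12) = 1 + 753 + 465 = 1219
C(15) = 1 + C(14) + C(13) = 1 + 1219 + 753 = 1973
C(16) = 1 + C(15) + C(14) = 1 + 1973 + 1219 = 3193
C(17) = 1 + C(16) + C(15) = 1 + 3193 + 1973 = 5167
C(18) = 1 + C(17) + C(16) = 1 + 5167 + 3193 = 8361
C(19) = 1 + C(18) + C(17) = 1 + 8361 + 5167 = 13529
C(20) = 1 + C(19) + C(18) = 1 + 13529 + 8361 = 21891

21891


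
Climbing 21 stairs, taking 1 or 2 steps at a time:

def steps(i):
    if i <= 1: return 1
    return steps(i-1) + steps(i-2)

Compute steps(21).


Building up from base cases:
steps(0) = 1
steps(1) = 1
steps(2) = steps(1) + steps(0) = 1 + 1 = 2
steps(3) = steps(2) + steps(1) = 2 + 1 = 3
steps(4) = steps(3) + steps(2) = 3 + 2 = 5
steps(5) = steps(4) + steps(3) = 5 + 3 = 8
steps(6) = steps(5) + steps(4) = 8 + 5 = 13
steps(7) = steps(6) + steps(5) = 13 + 8 = 21
steps(8) = steps(7) + steps(6) = 21 + 13 = 34
steps(9) = steps(8) + steps(7) = 34 + 21 = 55
steps(10) = steps(9) + steps(8) = 55 + 34 = 89
steps(11) = steps(10) + steps(9) = 89 + 55 = 144
steps(12) = steps(11) + steps(10) = 144 + 89 = 233
steps(13) = steps(12) + steps(11) = 233 + 144 = 377
steps(14) = steps(13) + steps(12) = 377 + 233 = 610
steps(15) = steps(14) + steps(13) = 610 + 377 = 987
steps(16) = steps(15) + steps(14) = 987 + 610 = 1597
steps(17) = steps(16) + steps(15) = 1597 + 987 = 2584
steps(18) = steps(17) + steps(16) = 2584 + 1597 = 4181
steps(19) = steps(18) + steps(17) = 4181 + 2584 = 6765
steps(20) = steps(19) + steps(18) = 6765 + 4181 = 10946
steps(21) = steps(20) + steps(19) = 10946 + 6765 = 17711

17711


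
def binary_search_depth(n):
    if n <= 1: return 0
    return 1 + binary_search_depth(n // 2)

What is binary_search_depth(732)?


732 / 2 = 366
366 / 2 = 183
183 / 2 = 91
91 / 2 = 45
45 / 2 = 22
22 / 2 = 11
11 / 2 = 5
5 / 2 = 2
2 / 2 = 1
Reached 1 after 9 halvings

9


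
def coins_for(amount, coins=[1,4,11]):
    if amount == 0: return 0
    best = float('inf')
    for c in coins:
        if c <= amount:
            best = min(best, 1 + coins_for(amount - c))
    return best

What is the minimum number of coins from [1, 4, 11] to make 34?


Building up with DP:
coins_for(0) = 0
coins_for(1) = min(1+coins_for(0)=1+0=1) = 1
coins_for(2) = min(1+coins_for(1)=1+1=2) = 2
coins_for(3) = min(1+coins_for(2)=1+2=3) = 3
coins_for(4) = min(1+coins_for(3)=1+3=4, 1+coins_for(0)=1+0=1) = 1
coins_for(5) = min(1+coins_for(4)=1+1=2, 1+coins_for(1)=1+1=2) = 2
coins_for(6) = min(1+coins_for(5)=1+2=3, 1+coins_for(2)=1+2=3) = 3
coins_for(7) = min(1+coins_for(6)=1+3=4, 1+coins_for(3)=1+3=4) = 4
coins_for(8) = min(1+coins_for(7)=1+4=5, 1+coins_for(4)=1+1=2) = 2
coins_for(9) = min(1+coins_for(8)=1+2=3, 1+coins_for(5)=1+2=3) = 3
coins_for(10) = min(1+coins_for(9)=1+3=4, 1+coins_for(6)=1+3=4) = 4
coins_for(11) = min(1+coins_for(10)=1+4=5, 1+coins_for(7)=1+4=5, 1+coins_for(0)=1+0=1) = 1
coins_for(12) = min(1+coins_for(11)=1+1=2, 1+coins_for(8)=1+2=3, 1+coins_for(1)=1+1=2) = 2
coins_for(13) = min(1+coins_for(12)=1+2=3, 1+coins_for(9)=1+3=4, 1+coins_for(2)=1+2=3) = 3
coins_for(14) = min(1+coins_for(13)=1+3=4, 1+coins_for(10)=1+4=5, 1+coins_for(3)=1+3=4) = 4
coins_for(15) = min(1+coins_for(14)=1+4=5, 1+coins_for(11)=1+1=2, 1+coins_for(4)=1+1=2) = 2
coins_for(16) = min(1+coins_for(15)=1+2=3, 1+coins_for(12)=1+2=3, 1+coins_for(5)=1+2=3) = 3
coins_for(17) = min(1+coins_for(16)=1+3=4, 1+coins_for(13)=1+3=4, 1+coins_for(6)=1+3=4) = 4
coins_for(18) = min(1+coins_for(17)=1+4=5, 1+coins_for(14)=1+4=5, 1+coins_for(7)=1+4=5) = 5
coins_for(19) = min(1+coins_for(18)=1+5=6, 1+coins_for(15)=1+2=3, 1+coins_for(8)=1+2=3) = 3
coins_for(20) = min(1+coins_for(19)=1+3=4, 1+coins_for(16)=1+3=4, 1+coins_for(9)=1+3=4) = 4
coins_for(21) = min(1+coins_for(20)=1+4=5, 1+coins_for(17)=1+4=5, 1+coins_for(10)=1+4=5) = 5
coins_for(22) = min(1+coins_for(21)=1+5=6, 1+coins_for(18)=1+5=6, 1+coins_for(11)=1+1=2) = 2
coins_for(23) = min(1+coins_for(22)=1+2=3, 1+coins_for(19)=1+3=4, 1+coins_for(12)=1+2=3) = 3
coins_for(24) = min(1+coins_for(23)=1+3=4, 1+coins_for(20)=1+4=5, 1+coins_for(13)=1+3=4) = 4
coins_for(25) = min(1+coins_for(24)=1+4=5, 1+coins_for(21)=1+5=6, 1+coins_for(14)=1+4=5) = 5
coins_for(26) = min(1+coins_for(25)=1+5=6, 1+coins_for(22)=1+2=3, 1+coins_for(15)=1+2=3) = 3
coins_for(27) = min(1+coins_for(26)=1+3=4, 1+coins_for(23)=1+3=4, 1+coins_for(16)=1+3=4) = 4
coins_for(28) = min(1+coins_for(27)=1+4=5, 1+coins_for(24)=1+4=5, 1+coins_for(17)=1+4=5) = 5
coins_for(29) = min(1+coins_for(28)=1+5=6, 1+coins_for(25)=1+5=6, 1+coins_for(18)=1+5=6) = 6
coins_for(30) = min(1+coins_for(29)=1+6=7, 1+coins_for(26)=1+3=4, 1+coins_for(19)=1+3=4) = 4
coins_for(31) = min(1+coins_for(30)=1+4=5, 1+coins_for(27)=1+4=5, 1+coins_for(20)=1+4=5) = 5
coins_for(32) = min(1+coins_for(31)=1+5=6, 1+coins_for(28)=1+5=6, 1+coins_for(21)=1+5=6) = 6
coins_for(33) = min(1+coins_for(32)=1+6=7, 1+coins_for(29)=1+6=7, 1+coins_for(22)=1+2=3) = 3
coins_for(34) = min(1+coins_for(33)=1+3=4, 1+coins_for(30)=1+4=5, 1+coins_for(23)=1+3=4) = 4

4


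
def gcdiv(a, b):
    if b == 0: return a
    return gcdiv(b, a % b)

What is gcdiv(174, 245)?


gcdiv(174, 245) = gcdiv(245, 174)
gcdiv(245, 174) = gcdiv(174, 71)
gcdiv(174, 71) = gcdiv(71, 32)
gcdiv(71, 32) = gcdiv(32, 7)
gcdiv(32, 7) = gcdiv(7, 4)
gcdiv(7, 4) = gcdiv(4, 3)
gcdiv(4, 3) = gcdiv(3, 1)
gcdiv(3, 1) = gcdiv(1, 0)
gcdiv(1, 0) = 1  (base case)

1


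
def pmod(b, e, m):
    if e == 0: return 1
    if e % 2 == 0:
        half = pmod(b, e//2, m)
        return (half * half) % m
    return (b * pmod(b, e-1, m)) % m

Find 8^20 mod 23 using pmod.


pmod(8, 20, 23): e is even, compute pmod(8, 10, 23)
  pmod(8, 10, 23): e is even, compute pmod(8, 5, 23)
    pmod(8, 5, 23): e is odd, compute pmod(8, 4, 23)
      pmod(8, 4, 23): e is even, compute pmod(8, 2, 23)
        pmod(8, 2, 23): e is even, compute pmod(8, 1, 23)
          pmod(8, 1, 23): e is odd, compute pmod(8, 0, 23)
          pmod(8, 0, 23) = 1
          (8 * 1) % 23 = 8
        half=8, (8*8) % 23 = 18
      half=18, (18*18) % 23 = 2
    (8 * 2) % 23 = 16
  half=16, (16*16) % 23 = 3
half=3, (3*3) % 23 = 9

9


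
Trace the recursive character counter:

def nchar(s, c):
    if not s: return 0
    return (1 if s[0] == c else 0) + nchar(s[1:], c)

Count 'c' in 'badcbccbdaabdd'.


s[0]='b' != 'c' -> 0
s[0]='a' != 'c' -> 0
s[0]='d' != 'c' -> 0
s[0]='c' == 'c' -> 1
s[0]='b' != 'c' -> 0
s[0]='c' == 'c' -> 1
s[0]='c' == 'c' -> 1
s[0]='b' != 'c' -> 0
s[0]='d' != 'c' -> 0
s[0]='a' != 'c' -> 0
s[0]='a' != 'c' -> 0
s[0]='b' != 'c' -> 0
s[0]='d' != 'c' -> 0
s[0]='d' != 'c' -> 0
Sum: 0 + 0 + 0 + 1 + 0 + 1 + 1 + 0 + 0 + 0 + 0 + 0 + 0 + 0 = 3

3


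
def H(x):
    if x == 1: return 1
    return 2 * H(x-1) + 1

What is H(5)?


H(5) = 2 * H(4) + 1
H(4) = 2 * H(3) + 1
H(3) = 2 * H(2) + 1
H(2) = 2 * H(1) + 1
H(1) = 1  (base case)
H(2) = 2 * 1 + 1 = 3
H(3) = 2 * 3 + 1 = 7
H(4) = 2 * 7 + 1 = 15
H(5) = 2 * 15 + 1 = 31

31


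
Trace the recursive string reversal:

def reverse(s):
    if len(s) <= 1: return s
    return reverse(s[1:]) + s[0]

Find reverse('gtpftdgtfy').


reverse('gtpftdgtfy') = reverse('tpftdgtfy') + 'g'
reverse('tpftdgtfy') = reverse('pftdgtfy') + 't'
reverse('pftdgtfy') = reverse('ftdgtfy') + 'p'
reverse('ftdgtfy') = reverse('tdgtfy') + 'f'
reverse('tdgtfy') = reverse('dgtfy') + 't'
reverse('dgtfy') = reverse('gtfy') + 'd'
reverse('gtfy') = reverse('tfy') + 'g'
reverse('tfy') = reverse('fy') + 't'
reverse('fy') = reverse('y') + 'f'
reverse('y') = 'y'  (base case)
Concatenating: 'y' + 'f' + 't' + 'g' + 'd' + 't' + 'f' + 'p' + 't' + 'g' = 'yftgdtfptg'

yftgdtfptg


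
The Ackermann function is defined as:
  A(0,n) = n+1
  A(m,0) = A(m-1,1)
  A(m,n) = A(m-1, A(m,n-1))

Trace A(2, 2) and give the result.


A(2, 2) = A(1, A(2, 1))
  A(2, 1) = A(1, A(2, 0))
    A(2, 0) = A(1, 1)
      A(1, 1) = A(0, A(1, 0))
        A(1, 0) = A(0, 1)
          A(0, 1) = 2
        = A(0, 2)
        A(0, 2) = 3
    = A(1, 3)
    A(1, 3) = A(0, A(1, 2))
      A(1, 2) = A(0, A(1, 1))
        A(1, 1) = A(0, A(1, 0))
          A(1, 0) = A(0, 1)
          A(0, 1) = 2
          = A(0, 2)
          A(0, 2) = 3
        = A(0, 3)
        A(0, 3) = 4
      = A(0, 4)
      A(0, 4) = 5
  = A(1, 5)
  A(1, 5) = A(0, A(1, 4))
    A(1, 4) = A(0, A(1, 3))
      A(1, 3) = A(0, A(1, 2))
        A(1, 2) = A(0, A(1, 1))
... (trace truncated)
Result: A(2, 2) = 7

7


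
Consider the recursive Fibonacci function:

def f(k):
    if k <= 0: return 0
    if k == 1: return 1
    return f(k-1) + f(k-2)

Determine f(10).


Computing f(10) bottom-up:
f(0) = 0
f(1) = 1
f(2) = f(1) + f(0) = 1 + 0 = 1
f(3) = f(2) + f(1) = 1 + 1 = 2
f(4) = f(3) + f(2) = 2 + 1 = 3
f(5) = f(4) + f(3) = 3 + 2 = 5
f(6) = f(5) + f(4) = 5 + 3 = 8
f(7) = f(6) + f(5) = 8 + 5 = 13
f(8) = f(7) + f(6) = 13 + 8 = 21
f(9) = f(8) + f(7) = 21 + 13 = 34
f(10) = f(9) + f(8) = 34 + 21 = 55

55


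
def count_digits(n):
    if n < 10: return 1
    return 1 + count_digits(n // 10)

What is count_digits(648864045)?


count_digits(648864045) = 1 + count_digits(64886404)
count_digits(64886404) = 1 + count_digits(6488640)
count_digits(6488640) = 1 + count_digits(648864)
count_digits(648864) = 1 + count_digits(64886)
count_digits(64886) = 1 + count_digits(6488)
count_digits(6488) = 1 + count_digits(648)
count_digits(648) = 1 + count_digits(64)
count_digits(64) = 1 + count_digits(6)
count_digits(6) = 1  (base case: 6 < 10)
Unwinding: 1 + 1 + 1 + 1 + 1 + 1 + 1 + 1 + 1 = 9

9


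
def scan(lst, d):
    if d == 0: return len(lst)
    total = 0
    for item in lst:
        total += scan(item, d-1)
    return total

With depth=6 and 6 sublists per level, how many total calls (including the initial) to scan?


At depth 0 (root): 1 call
At depth 1: each of 1 parents calls scan on 6 children = 6 calls
At depth 2: each of 6 parents calls scan on 6 children = 36 calls
At depth 3: each of 36 parents calls scan on 6 children = 216 calls
At depth 4: each of 216 parents calls scan on 6 children = 1296 calls
At depth 5: each of 1296 parents calls scan on 6 children = 7776 calls
At depth 6: each of 7776 parents calls scan on 6 children = 46656 calls
Total: 1 + 6 + 36 + 216 + 1296 + 7776 + 46656 = 55987

55987


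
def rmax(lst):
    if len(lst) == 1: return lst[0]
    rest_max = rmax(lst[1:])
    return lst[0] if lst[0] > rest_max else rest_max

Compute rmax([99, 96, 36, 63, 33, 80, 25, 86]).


rmax([99, 96, 36, 63, 33, 80, 25, 86]): compare 99 with rmax([96, 36, 63, 33, 80, 25, 86])
rmax([96, 36, 63, 33, 80, 25, 86]): compare 96 with rmax([36, 63, 33, 80, 25, 86])
rmax([36, 63, 33, 80, 25, 86]): compare 36 with rmax([63, 33, 80, 25, 86])
rmax([63, 33, 80, 25, 86]): compare 63 with rmax([33, 80, 25, 86])
rmax([33, 80, 25, 86]): compare 33 with rmax([80, 25, 86])
rmax([80, 25, 86]): compare 80 with rmax([25, 86])
rmax([25, 86]): compare 25 with rmax([86])
rmax([86]) = 86  (base case)
Compare 25 with 86 -> 86
Compare 80 with 86 -> 86
Compare 33 with 86 -> 86
Compare 63 with 86 -> 86
Compare 36 with 86 -> 86
Compare 96 with 86 -> 96
Compare 99 with 96 -> 99

99


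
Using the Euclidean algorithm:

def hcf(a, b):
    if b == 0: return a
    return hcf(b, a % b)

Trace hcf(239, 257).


hcf(239, 257) = hcf(257, 239)
hcf(257, 239) = hcf(239, 18)
hcf(239, 18) = hcf(18, 5)
hcf(18, 5) = hcf(5, 3)
hcf(5, 3) = hcf(3, 2)
hcf(3, 2) = hcf(2, 1)
hcf(2, 1) = hcf(1, 0)
hcf(1, 0) = 1  (base case)

1


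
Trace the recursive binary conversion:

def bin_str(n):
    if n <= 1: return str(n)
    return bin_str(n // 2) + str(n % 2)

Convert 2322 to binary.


bin_str(2322) = bin_str(1161) + '0'
bin_str(1161) = bin_str(580) + '1'
bin_str(580) = bin_str(290) + '0'
bin_str(290) = bin_str(145) + '0'
bin_str(145) = bin_str(72) + '1'
bin_str(72) = bin_str(36) + '0'
bin_str(36) = bin_str(18) + '0'
bin_str(18) = bin_str(9) + '0'
bin_str(9) = bin_str(4) + '1'
bin_str(4) = bin_str(2) + '0'
bin_str(2) = bin_str(1) + '0'
bin_str(1) = '1'  (base case)
Concatenating: '1' + '0' + '0' + '1' + '0' + '0' + '0' + '1' + '0' + '0' + '1' + '0' = '100100010010'

100100010010


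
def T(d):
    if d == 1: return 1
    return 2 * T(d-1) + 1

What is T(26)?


T(26) = 2 * T(25) + 1
T(25) = 2 * T(24) + 1
T(24) = 2 * T(23) + 1
T(23) = 2 * T(22) + 1
T(22) = 2 * T(21) + 1
T(21) = 2 * T(20) + 1
T(20) = 2 * T(19) + 1
T(19) = 2 * T(18) + 1
T(18) = 2 * T(17) + 1
T(17) = 2 * T(16) + 1
T(16) = 2 * T(15) + 1
T(15) = 2 * T(14) + 1
T(14) = 2 * T(13) + 1
T(13) = 2 * T(12) + 1
T(12) = 2 * T(11) + 1
T(11) = 2 * T(10) + 1
T(10) = 2 * T(9) + 1
T(9) = 2 * T(8) + 1
T(8) = 2 * T(7) + 1
T(7) = 2 * T(6) + 1
T(6) = 2 * T(5) + 1
T(5) = 2 * T(4) + 1
T(4) = 2 * T(3) + 1
T(3) = 2 * T(2) + 1
T(2) = 2 * T(1) + 1
T(1) = 1  (base case)
T(2) = 2 * 1 + 1 = 3
T(3) = 2 * 3 + 1 = 7
T(4) = 2 * 7 + 1 = 15
T(5) = 2 * 15 + 1 = 31
T(6) = 2 * 31 + 1 = 63
T(7) = 2 * 63 + 1 = 127
T(8) = 2 * 127 + 1 = 255
T(9) = 2 * 255 + 1 = 511
T(10) = 2 * 511 + 1 = 1023
T(11) = 2 * 1023 + 1 = 2047
T(12) = 2 * 2047 + 1 = 4095
T(13) = 2 * 4095 + 1 = 8191
T(14) = 2 * 8191 + 1 = 16383
T(15) = 2 * 16383 + 1 = 32767
T(16) = 2 * 32767 + 1 = 65535
T(17) = 2 * 65535 + 1 = 131071
T(18) = 2 * 131071 + 1 = 262143
T(19) = 2 * 262143 + 1 = 524287
T(20) = 2 * 524287 + 1 = 1048575
T(21) = 2 * 1048575 + 1 = 2097151
T(22) = 2 * 2097151 + 1 = 4194303
T(23) = 2 * 4194303 + 1 = 8388607
T(24) = 2 * 8388607 + 1 = 16777215
T(25) = 2 * 16777215 + 1 = 33554431
T(26) = 2 * 33554431 + 1 = 67108863

67108863


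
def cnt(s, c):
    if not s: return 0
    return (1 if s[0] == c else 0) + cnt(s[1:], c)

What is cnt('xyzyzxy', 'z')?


s[0]='x' != 'z' -> 0
s[0]='y' != 'z' -> 0
s[0]='z' == 'z' -> 1
s[0]='y' != 'z' -> 0
s[0]='z' == 'z' -> 1
s[0]='x' != 'z' -> 0
s[0]='y' != 'z' -> 0
Sum: 0 + 0 + 1 + 0 + 1 + 0 + 0 = 2

2


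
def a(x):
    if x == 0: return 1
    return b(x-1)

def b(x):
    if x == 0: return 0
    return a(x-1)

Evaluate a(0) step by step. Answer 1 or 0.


a(0) = 1  (base case)
Result: 1

1


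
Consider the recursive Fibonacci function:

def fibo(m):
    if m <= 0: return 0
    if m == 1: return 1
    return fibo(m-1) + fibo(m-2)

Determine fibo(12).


Computing fibo(12) bottom-up:
fibo(0) = 0
fibo(1) = 1
fibo(2) = fibo(1) + fibo(0) = 1 + 0 = 1
fibo(3) = fibo(2) + fibo(1) = 1 + 1 = 2
fibo(4) = fibo(3) + fibo(2) = 2 + 1 = 3
fibo(5) = fibo(4) + fibo(3) = 3 + 2 = 5
fibo(6) = fibo(5) + fibo(4) = 5 + 3 = 8
fibo(7) = fibo(6) + fibo(5) = 8 + 5 = 13
fibo(8) = fibo(7) + fibo(6) = 13 + 8 = 21
fibo(9) = fibo(8) + fibo(7) = 21 + 13 = 34
fibo(10) = fibo(9) + fibo(8) = 34 + 21 = 55
fibo(11) = fibo(10) + fibo(9) = 55 + 34 = 89
fibo(12) = fibo(11) + fibo(10) = 89 + 55 = 144

144


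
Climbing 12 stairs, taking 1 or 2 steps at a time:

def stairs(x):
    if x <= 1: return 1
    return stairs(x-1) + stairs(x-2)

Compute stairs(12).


Building up from base cases:
stairs(0) = 1
stairs(1) = 1
stairs(2) = stairs(1) + stairs(0) = 1 + 1 = 2
stairs(3) = stairs(2) + stairs(1) = 2 + 1 = 3
stairs(4) = stairs(3) + stairs(2) = 3 + 2 = 5
stairs(5) = stairs(4) + stairs(3) = 5 + 3 = 8
stairs(6) = stairs(5) + stairs(4) = 8 + 5 = 13
stairs(7) = stairs(6) + stairs(5) = 13 + 8 = 21
stairs(8) = stairs(7) + stairs(6) = 21 + 13 = 34
stairs(9) = stairs(8) + stairs(7) = 34 + 21 = 55
stairs(10) = stairs(9) + stairs(8) = 55 + 34 = 89
stairs(11) = stairs(10) + stairs(9) = 89 + 55 = 144
stairs(12) = stairs(11) + stairs(10) = 144 + 89 = 233

233


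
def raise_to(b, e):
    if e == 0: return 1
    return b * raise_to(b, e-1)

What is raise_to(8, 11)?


raise_to(8, 11)
= 8 * raise_to(8, 10)
= 8 * 8 * raise_to(8, 9)
= 8 * 8 * 8 * raise_to(8, 8)
= 8 * 8 * 8 * 8 * raise_to(8, 7)
= 8 * 8 * 8 * 8 * 8 * raise_to(8, 6)
= 8 * 8 * 8 * 8 * 8 * 8 * raise_to(8, 5)
= 8 * 8 * 8 * 8 * 8 * 8 * 8 * raise_to(8, 4)
= 8 * 8 * 8 * 8 * 8 * 8 * 8 * 8 * raise_to(8, 3)
= 8 * 8 * 8 * 8 * 8 * 8 * 8 * 8 * 8 * raise_to(8, 2)
= 8 * 8 * 8 * 8 * 8 * 8 * 8 * 8 * 8 * 8 * raise_to(8, 1)
= 8 * 8 * 8 * 8 * 8 * 8 * 8 * 8 * 8 * 8 * 8 * raise_to(8, 0)
= 8 * 8 * 8 * 8 * 8 * 8 * 8 * 8 * 8 * 8 * 8 * 1
= 8589934592

8589934592


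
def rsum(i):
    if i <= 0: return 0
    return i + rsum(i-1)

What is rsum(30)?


rsum(30)
= 30 + 29 + 28 + 27 + 26 + 25 + 24 + 23 + 22 + 21 + 20 + 19 + 18 + 17 + 16 + 15 + 14 + 13 + 12 + 11 + 10 + 9 + 8 + 7 + 6 + 5 + 4 + 3 + 2 + 1 + rsum(0)
= 30 + 29 + 28 + 27 + 26 + 25 + 24 + 23 + 22 + 21 + 20 + 19 + 18 + 17 + 16 + 15 + 14 + 13 + 12 + 11 + 10 + 9 + 8 + 7 + 6 + 5 + 4 + 3 + 2 + 1 + 0
= 465

465


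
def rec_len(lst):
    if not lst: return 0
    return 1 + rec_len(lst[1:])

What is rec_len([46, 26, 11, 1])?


rec_len([46, 26, 11, 1]) = 1 + rec_len([26, 11, 1])
rec_len([26, 11, 1]) = 1 + rec_len([11, 1])
rec_len([11, 1]) = 1 + rec_len([1])
rec_len([1]) = 1 + rec_len([])
rec_len([]) = 0  (base case)
Unwinding: 1 + 1 + 1 + 1 + 0 = 4

4


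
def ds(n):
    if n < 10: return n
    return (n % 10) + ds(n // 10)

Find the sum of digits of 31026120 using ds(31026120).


ds(31026120) = 0 + ds(3102612)
ds(3102612) = 2 + ds(310261)
ds(310261) = 1 + ds(31026)
ds(31026) = 6 + ds(3102)
ds(3102) = 2 + ds(310)
ds(310) = 0 + ds(31)
ds(31) = 1 + ds(3)
ds(3) = 3  (base case)
Total: 0 + 2 + 1 + 6 + 2 + 0 + 1 + 3 = 15

15


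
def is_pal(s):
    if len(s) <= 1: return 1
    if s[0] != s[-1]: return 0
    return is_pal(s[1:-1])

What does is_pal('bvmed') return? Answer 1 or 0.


is_pal('bvmed'): s[0]='b' != s[-1]='d' -> return 0
Result: 0 (not a palindrome)

0


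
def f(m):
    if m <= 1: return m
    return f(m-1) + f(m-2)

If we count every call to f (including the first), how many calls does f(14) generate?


Let C(n) = total calls for f(n)
C(0) = 1, C(1) = 1
C(2) = 1 + C(1) + C(0) = 1 + 1 + 1 = 3
C(3) = 1 + C(2) + C(1) = 1 + 3 + 1 = 5
C(4) = 1 + C(3) + C(2) = 1 + 5 + 3 = 9
C(5) = 1 + C(4) + C(3) = 1 + 9 + 5 = 15
C(6) = 1 + C(5) + C(4) = 1 + 15 + 9 = 25
C(7) = 1 + C(6) + C(5) = 1 + 25 + 15 = 41
C(8) = 1 + C(7) + C(6) = 1 + 41 + 25 = 67
C(9) = 1 + C(8) + C(7) = 1 + 67 + 41 = 109
C(10) = 1 + C(9) + C(8) = 1 + 109 + 67 = 177
C(11) = 1 + C(10) + C(9) = 1 + 177 + 109 = 287
C(12) = 1 + C(11) + C(10) = 1 + 287 + 177 = 465
C(13) = 1 + C(12) + C(11) = 1 + 465 + 287 = 753
C(14) = 1 + C(13) + C(12) = 1 + 753 + 465 = 1219

1219


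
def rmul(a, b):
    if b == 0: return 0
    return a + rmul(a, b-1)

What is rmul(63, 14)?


rmul(63, 14) = 63 + rmul(63, 13)
rmul(63, 13) = 63 + rmul(63, 12)
rmul(63, 12) = 63 + rmul(63, 11)
rmul(63, 11) = 63 + rmul(63, 10)
rmul(63, 10) = 63 + rmul(63, 9)
rmul(63, 9) = 63 + rmul(63, 8)
rmul(63, 8) = 63 + rmul(63, 7)
rmul(63, 7) = 63 + rmul(63, 6)
rmul(63, 6) = 63 + rmul(63, 5)
rmul(63, 5) = 63 + rmul(63, 4)
rmul(63, 4) = 63 + rmul(63, 3)
rmul(63, 3) = 63 + rmul(63, 2)
rmul(63, 2) = 63 + rmul(63, 1)
rmul(63, 1) = 63 + rmul(63, 0)
rmul(63, 0) = 0  (base case)
Total: 63 + 63 + 63 + 63 + 63 + 63 + 63 + 63 + 63 + 63 + 63 + 63 + 63 + 63 + 0 = 882

882


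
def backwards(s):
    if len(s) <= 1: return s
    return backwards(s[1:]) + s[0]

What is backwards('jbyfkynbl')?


backwards('jbyfkynbl') = backwards('byfkynbl') + 'j'
backwards('byfkynbl') = backwards('yfkynbl') + 'b'
backwards('yfkynbl') = backwards('fkynbl') + 'y'
backwards('fkynbl') = backwards('kynbl') + 'f'
backwards('kynbl') = backwards('ynbl') + 'k'
backwards('ynbl') = backwards('nbl') + 'y'
backwards('nbl') = backwards('bl') + 'n'
backwards('bl') = backwards('l') + 'b'
backwards('l') = 'l'  (base case)
Concatenating: 'l' + 'b' + 'n' + 'y' + 'k' + 'f' + 'y' + 'b' + 'j' = 'lbnykfybj'

lbnykfybj


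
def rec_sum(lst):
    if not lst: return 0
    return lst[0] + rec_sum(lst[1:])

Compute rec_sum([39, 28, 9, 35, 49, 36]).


rec_sum([39, 28, 9, 35, 49, 36]) = 39 + rec_sum([28, 9, 35, 49, 36])
rec_sum([28, 9, 35, 49, 36]) = 28 + rec_sum([9, 35, 49, 36])
rec_sum([9, 35, 49, 36]) = 9 + rec_sum([35, 49, 36])
rec_sum([35, 49, 36]) = 35 + rec_sum([49, 36])
rec_sum([49, 36]) = 49 + rec_sum([36])
rec_sum([36]) = 36 + rec_sum([])
rec_sum([]) = 0  (base case)
Total: 39 + 28 + 9 + 35 + 49 + 36 + 0 = 196

196


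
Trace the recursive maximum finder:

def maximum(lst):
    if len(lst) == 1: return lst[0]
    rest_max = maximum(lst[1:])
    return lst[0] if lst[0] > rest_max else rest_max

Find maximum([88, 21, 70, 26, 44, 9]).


maximum([88, 21, 70, 26, 44, 9]): compare 88 with maximum([21, 70, 26, 44, 9])
maximum([21, 70, 26, 44, 9]): compare 21 with maximum([70, 26, 44, 9])
maximum([70, 26, 44, 9]): compare 70 with maximum([26, 44, 9])
maximum([26, 44, 9]): compare 26 with maximum([44, 9])
maximum([44, 9]): compare 44 with maximum([9])
maximum([9]) = 9  (base case)
Compare 44 with 9 -> 44
Compare 26 with 44 -> 44
Compare 70 with 44 -> 70
Compare 21 with 70 -> 70
Compare 88 with 70 -> 88

88


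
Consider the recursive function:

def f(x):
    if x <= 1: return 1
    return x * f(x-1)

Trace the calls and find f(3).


f(3)
= 3 * f(2)
= 3 * 2 * f(1)
= 3 * 2 * 1
= 6

6


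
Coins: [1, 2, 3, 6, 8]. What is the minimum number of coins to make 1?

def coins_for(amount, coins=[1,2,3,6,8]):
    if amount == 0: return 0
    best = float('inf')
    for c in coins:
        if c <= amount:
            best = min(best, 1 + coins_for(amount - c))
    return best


Building up with DP:
coins_for(0) = 0
coins_for(1) = min(1+coins_for(0)=1+0=1) = 1

1


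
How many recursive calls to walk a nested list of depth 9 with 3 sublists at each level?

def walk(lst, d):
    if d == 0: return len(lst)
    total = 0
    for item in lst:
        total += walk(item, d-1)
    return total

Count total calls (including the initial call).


At depth 0 (root): 1 call
At depth 1: each of 1 parents calls walk on 3 children = 3 calls
At depth 2: each of 3 parents calls walk on 3 children = 9 calls
At depth 3: each of 9 parents calls walk on 3 children = 27 calls
At depth 4: each of 27 parents calls walk on 3 children = 81 calls
At depth 5: each of 81 parents calls walk on 3 children = 243 calls
At depth 6: each of 243 parents calls walk on 3 children = 729 calls
At depth 7: each of 729 parents calls walk on 3 children = 2187 calls
At depth 8: each of 2187 parents calls walk on 3 children = 6561 calls
At depth 9: each of 6561 parents calls walk on 3 children = 19683 calls
Total: 1 + 3 + 9 + 27 + 81 + 243 + 729 + 2187 + 6561 + 19683 = 29524

29524


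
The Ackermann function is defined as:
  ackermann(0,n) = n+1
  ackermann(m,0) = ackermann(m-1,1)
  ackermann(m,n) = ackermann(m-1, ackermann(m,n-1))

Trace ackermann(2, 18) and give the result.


ackermann(2, 18) = ackermann(1, ackermann(2, 17))
  ackermann(2, 17) = ackermann(1, ackermann(2, 16))
    ackermann(2, 16) = ackermann(1, ackermann(2, 15))
      ackermann(2, 15) = ackermann(1, ackermann(2, 14))
        ackermann(2, 14) = ackermann(1, ackermann(2, 13))
          ackermann(2, 13) = ackermann(1, ackermann(2, 12))
          ackermann(2, 12) = ackermann(1, ackermann(2, 11))
          ackermann(2, 11) = ackermann(1, ackermann(2, 10))
          ackermann(2, 10) = ackermann(1, ackermann(2, 9))
          ackermann(2, 9) = ackermann(1, ackermann(2, 8))
          ackermann(2, 8) = ackermann(1, ackermann(2, 7))
          ackermann(2, 7) = ackermann(1, ackermann(2, 6))
          ackermann(2, 6) = ackermann(1, ackermann(2, 5))
          ackermann(2, 5) = ackermann(1, ackermann(2, 4))
          ackermann(2, 4) = ackermann(1, ackermann(2, 3))
          ackermann(2, 3) = ackermann(1, ackermann(2, 2))
          ackermann(2, 2) = ackermann(1, ackermann(2, 1))
          ackermann(2, 1) = ackermann(1, ackermann(2, 0))
          ackermann(2, 0) = ackermann(1, 1)
          ackermann(1, 1) = ackermann(0, ackermann(1, 0))
          ackermann(1, 0) = ackermann(0, 1)
          ackermann(0, 1) = 2
            = ackermann(0, 2)
          ackermann(0, 2) = 3
            = ackermann(1, 3)
... (trace truncated)
Result: ackermann(2, 18) = 39

39


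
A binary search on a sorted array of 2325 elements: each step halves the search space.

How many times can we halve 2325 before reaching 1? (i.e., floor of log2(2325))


2325 / 2 = 1162
1162 / 2 = 581
581 / 2 = 290
290 / 2 = 145
145 / 2 = 72
72 / 2 = 36
36 / 2 = 18
18 / 2 = 9
9 / 2 = 4
4 / 2 = 2
2 / 2 = 1
Reached 1 after 11 halvings

11


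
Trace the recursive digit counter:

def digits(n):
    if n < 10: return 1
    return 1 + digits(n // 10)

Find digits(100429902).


digits(100429902) = 1 + digits(10042990)
digits(10042990) = 1 + digits(1004299)
digits(1004299) = 1 + digits(100429)
digits(100429) = 1 + digits(10042)
digits(10042) = 1 + digits(1004)
digits(1004) = 1 + digits(100)
digits(100) = 1 + digits(10)
digits(10) = 1 + digits(1)
digits(1) = 1  (base case: 1 < 10)
Unwinding: 1 + 1 + 1 + 1 + 1 + 1 + 1 + 1 + 1 = 9

9


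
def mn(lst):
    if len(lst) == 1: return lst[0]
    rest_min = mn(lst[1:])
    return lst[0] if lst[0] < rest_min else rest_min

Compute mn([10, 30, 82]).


mn([10, 30, 82]): compare 10 with mn([30, 82])
mn([30, 82]): compare 30 with mn([82])
mn([82]) = 82  (base case)
Compare 30 with 82 -> 30
Compare 10 with 30 -> 10

10


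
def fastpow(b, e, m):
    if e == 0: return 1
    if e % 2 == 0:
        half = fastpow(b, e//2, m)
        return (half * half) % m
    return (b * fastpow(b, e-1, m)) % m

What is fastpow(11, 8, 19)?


fastpow(11, 8, 19): e is even, compute fastpow(11, 4, 19)
  fastpow(11, 4, 19): e is even, compute fastpow(11, 2, 19)
    fastpow(11, 2, 19): e is even, compute fastpow(11, 1, 19)
      fastpow(11, 1, 19): e is odd, compute fastpow(11, 0, 19)
        fastpow(11, 0, 19) = 1
      (11 * 1) % 19 = 11
    half=11, (11*11) % 19 = 7
  half=7, (7*7) % 19 = 11
half=11, (11*11) % 19 = 7

7


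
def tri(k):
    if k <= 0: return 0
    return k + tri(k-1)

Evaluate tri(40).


tri(40)
= 40 + 39 + 38 + 37 + 36 + 35 + 34 + 33 + 32 + 31 + 30 + 29 + 28 + 27 + 26 + 25 + 24 + 23 + 22 + 21 + 20 + 19 + 18 + 17 + 16 + 15 + 14 + 13 + 12 + 11 + 10 + 9 + 8 + 7 + 6 + 5 + 4 + 3 + 2 + 1 + tri(0)
= 40 + 39 + 38 + 37 + 36 + 35 + 34 + 33 + 32 + 31 + 30 + 29 + 28 + 27 + 26 + 25 + 24 + 23 + 22 + 21 + 20 + 19 + 18 + 17 + 16 + 15 + 14 + 13 + 12 + 11 + 10 + 9 + 8 + 7 + 6 + 5 + 4 + 3 + 2 + 1 + 0
= 820

820


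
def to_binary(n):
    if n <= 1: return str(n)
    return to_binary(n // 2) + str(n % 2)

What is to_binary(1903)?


to_binary(1903) = to_binary(951) + '1'
to_binary(951) = to_binary(475) + '1'
to_binary(475) = to_binary(237) + '1'
to_binary(237) = to_binary(118) + '1'
to_binary(118) = to_binary(59) + '0'
to_binary(59) = to_binary(29) + '1'
to_binary(29) = to_binary(14) + '1'
to_binary(14) = to_binary(7) + '0'
to_binary(7) = to_binary(3) + '1'
to_binary(3) = to_binary(1) + '1'
to_binary(1) = '1'  (base case)
Concatenating: '1' + '1' + '1' + '0' + '1' + '1' + '0' + '1' + '1' + '1' + '1' = '11101101111'

11101101111


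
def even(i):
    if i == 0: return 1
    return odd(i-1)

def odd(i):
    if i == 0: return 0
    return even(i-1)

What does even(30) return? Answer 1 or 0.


even(30) = odd(29)
odd(29) = even(28)
even(28) = odd(27)
odd(27) = even(26)
even(26) = odd(25)
odd(25) = even(24)
even(24) = odd(23)
odd(23) = even(22)
even(22) = odd(21)
odd(21) = even(20)
even(20) = odd(19)
odd(19) = even(18)
even(18) = odd(17)
odd(17) = even(16)
even(16) = odd(15)
odd(15) = even(14)
even(14) = odd(13)
odd(13) = even(12)
even(12) = odd(11)
odd(11) = even(10)
even(10) = odd(9)
odd(9) = even(8)
even(8) = odd(7)
odd(7) = even(6)
even(6) = odd(5)
odd(5) = even(4)
even(4) = odd(3)
odd(3) = even(2)
even(2) = odd(1)
odd(1) = even(0)
even(0) = 1  (base case)
Result: 1

1


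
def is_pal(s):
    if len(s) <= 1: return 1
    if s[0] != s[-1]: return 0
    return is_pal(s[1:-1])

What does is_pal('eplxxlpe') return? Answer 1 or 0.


is_pal('eplxxlpe'): s[0]='e' == s[-1]='e' -> check is_pal('plxxlp')
is_pal('plxxlp'): s[0]='p' == s[-1]='p' -> check is_pal('lxxl')
is_pal('lxxl'): s[0]='l' == s[-1]='l' -> check is_pal('xx')
is_pal('xx'): s[0]='x' == s[-1]='x' -> check is_pal('')
is_pal(''): len <= 1 -> return 1  (base case)
Result: 1 (palindrome)

1


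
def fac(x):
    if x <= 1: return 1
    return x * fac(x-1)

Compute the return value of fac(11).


fac(11)
= 11 * fac(10)
= 11 * 10 * fac(9)
= 11 * 10 * 9 * fac(8)
= 11 * 10 * 9 * 8 * fac(7)
= 11 * 10 * 9 * 8 * 7 * fac(6)
= 11 * 10 * 9 * 8 * 7 * 6 * fac(5)
= 11 * 10 * 9 * 8 * 7 * 6 * 5 * fac(4)
= 11 * 10 * 9 * 8 * 7 * 6 * 5 * 4 * fac(3)
= 11 * 10 * 9 * 8 * 7 * 6 * 5 * 4 * 3 * fac(2)
= 11 * 10 * 9 * 8 * 7 * 6 * 5 * 4 * 3 * 2 * fac(1)
= 11 * 10 * 9 * 8 * 7 * 6 * 5 * 4 * 3 * 2 * 1
= 39916800

39916800


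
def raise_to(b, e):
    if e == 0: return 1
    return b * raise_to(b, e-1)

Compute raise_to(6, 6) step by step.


raise_to(6, 6)
= 6 * raise_to(6, 5)
= 6 * 6 * raise_to(6, 4)
= 6 * 6 * 6 * raise_to(6, 3)
= 6 * 6 * 6 * 6 * raise_to(6, 2)
= 6 * 6 * 6 * 6 * 6 * raise_to(6, 1)
= 6 * 6 * 6 * 6 * 6 * 6 * raise_to(6, 0)
= 6 * 6 * 6 * 6 * 6 * 6 * 1
= 46656

46656


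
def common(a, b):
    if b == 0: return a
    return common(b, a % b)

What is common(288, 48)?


common(288, 48) = common(48, 0)
common(48, 0) = 48  (base case)

48


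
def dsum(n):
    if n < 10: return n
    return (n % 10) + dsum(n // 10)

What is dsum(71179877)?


dsum(71179877) = 7 + dsum(7117987)
dsum(7117987) = 7 + dsum(711798)
dsum(711798) = 8 + dsum(71179)
dsum(71179) = 9 + dsum(7117)
dsum(7117) = 7 + dsum(711)
dsum(711) = 1 + dsum(71)
dsum(71) = 1 + dsum(7)
dsum(7) = 7  (base case)
Total: 7 + 7 + 8 + 9 + 7 + 1 + 1 + 7 = 47

47


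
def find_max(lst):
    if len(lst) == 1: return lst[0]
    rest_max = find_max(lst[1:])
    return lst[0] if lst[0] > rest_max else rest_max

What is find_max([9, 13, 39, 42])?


find_max([9, 13, 39, 42]): compare 9 with find_max([13, 39, 42])
find_max([13, 39, 42]): compare 13 with find_max([39, 42])
find_max([39, 42]): compare 39 with find_max([42])
find_max([42]) = 42  (base case)
Compare 39 with 42 -> 42
Compare 13 with 42 -> 42
Compare 9 with 42 -> 42

42


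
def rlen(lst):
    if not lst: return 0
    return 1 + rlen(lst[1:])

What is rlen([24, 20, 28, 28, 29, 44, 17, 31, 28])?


rlen([24, 20, 28, 28, 29, 44, 17, 31, 28]) = 1 + rlen([20, 28, 28, 29, 44, 17, 31, 28])
rlen([20, 28, 28, 29, 44, 17, 31, 28]) = 1 + rlen([28, 28, 29, 44, 17, 31, 28])
rlen([28, 28, 29, 44, 17, 31, 28]) = 1 + rlen([28, 29, 44, 17, 31, 28])
rlen([28, 29, 44, 17, 31, 28]) = 1 + rlen([29, 44, 17, 31, 28])
rlen([29, 44, 17, 31, 28]) = 1 + rlen([44, 17, 31, 28])
rlen([44, 17, 31, 28]) = 1 + rlen([17, 31, 28])
rlen([17, 31, 28]) = 1 + rlen([31, 28])
rlen([31, 28]) = 1 + rlen([28])
rlen([28]) = 1 + rlen([])
rlen([]) = 0  (base case)
Unwinding: 1 + 1 + 1 + 1 + 1 + 1 + 1 + 1 + 1 + 0 = 9

9


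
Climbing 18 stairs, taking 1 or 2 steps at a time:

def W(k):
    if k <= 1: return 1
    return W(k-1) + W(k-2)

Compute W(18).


Building up from base cases:
W(0) = 1
W(1) = 1
W(2) = W(1) + W(0) = 1 + 1 = 2
W(3) = W(2) + W(1) = 2 + 1 = 3
W(4) = W(3) + W(2) = 3 + 2 = 5
W(5) = W(4) + W(3) = 5 + 3 = 8
W(6) = W(5) + W(4) = 8 + 5 = 13
W(7) = W(6) + W(5) = 13 + 8 = 21
W(8) = W(7) + W(6) = 21 + 13 = 34
W(9) = W(8) + W(7) = 34 + 21 = 55
W(10) = W(9) + W(8) = 55 + 34 = 89
W(11) = W(10) + W(9) = 89 + 55 = 144
W(12) = W(11) + W(10) = 144 + 89 = 233
W(13) = W(12) + W(11) = 233 + 144 = 377
W(14) = W(13) + W(12) = 377 + 233 = 610
W(15) = W(14) + W(13) = 610 + 377 = 987
W(16) = W(15) + W(14) = 987 + 610 = 1597
W(17) = W(16) + W(15) = 1597 + 987 = 2584
W(18) = W(17) + W(16) = 2584 + 1597 = 4181

4181


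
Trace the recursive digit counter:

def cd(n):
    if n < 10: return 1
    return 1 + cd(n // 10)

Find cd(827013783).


cd(827013783) = 1 + cd(82701378)
cd(82701378) = 1 + cd(8270137)
cd(8270137) = 1 + cd(827013)
cd(827013) = 1 + cd(82701)
cd(82701) = 1 + cd(8270)
cd(8270) = 1 + cd(827)
cd(827) = 1 + cd(82)
cd(82) = 1 + cd(8)
cd(8) = 1  (base case: 8 < 10)
Unwinding: 1 + 1 + 1 + 1 + 1 + 1 + 1 + 1 + 1 = 9

9


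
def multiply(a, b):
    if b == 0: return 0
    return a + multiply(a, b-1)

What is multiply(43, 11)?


multiply(43, 11) = 43 + multiply(43, 10)
multiply(43, 10) = 43 + multiply(43, 9)
multiply(43, 9) = 43 + multiply(43, 8)
multiply(43, 8) = 43 + multiply(43, 7)
multiply(43, 7) = 43 + multiply(43, 6)
multiply(43, 6) = 43 + multiply(43, 5)
multiply(43, 5) = 43 + multiply(43, 4)
multiply(43, 4) = 43 + multiply(43, 3)
multiply(43, 3) = 43 + multiply(43, 2)
multiply(43, 2) = 43 + multiply(43, 1)
multiply(43, 1) = 43 + multiply(43, 0)
multiply(43, 0) = 0  (base case)
Total: 43 + 43 + 43 + 43 + 43 + 43 + 43 + 43 + 43 + 43 + 43 + 0 = 473

473


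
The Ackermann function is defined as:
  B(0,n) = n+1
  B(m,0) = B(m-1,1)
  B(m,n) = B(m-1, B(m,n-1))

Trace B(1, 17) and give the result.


B(1, 17) = B(0, B(1, 16))
  B(1, 16) = B(0, B(1, 15))
    B(1, 15) = B(0, B(1, 14))
      B(1, 14) = B(0, B(1, 13))
        B(1, 13) = B(0, B(1, 12))
          B(1, 12) = B(0, B(1, 11))
          B(1, 11) = B(0, B(1, 10))
          B(1, 10) = B(0, B(1, 9))
          B(1, 9) = B(0, B(1, 8))
          B(1, 8) = B(0, B(1, 7))
          B(1, 7) = B(0, B(1, 6))
          B(1, 6) = B(0, B(1, 5))
          B(1, 5) = B(0, B(1, 4))
          B(1, 4) = B(0, B(1, 3))
          B(1, 3) = B(0, B(1, 2))
          B(1, 2) = B(0, B(1, 1))
          B(1, 1) = B(0, B(1, 0))
          B(1, 0) = B(0, 1)
          B(0, 1) = 2
            = B(0, 2)
          B(0, 2) = 3
            = B(0, 3)
          B(0, 3) = 4
            = B(0, 4)
          B(0, 4) = 5
... (trace truncated)
Result: B(1, 17) = 19

19


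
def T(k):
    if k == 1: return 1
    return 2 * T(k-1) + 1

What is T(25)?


T(25) = 2 * T(24) + 1
T(24) = 2 * T(23) + 1
T(23) = 2 * T(22) + 1
T(22) = 2 * T(21) + 1
T(21) = 2 * T(20) + 1
T(20) = 2 * T(19) + 1
T(19) = 2 * T(18) + 1
T(18) = 2 * T(17) + 1
T(17) = 2 * T(16) + 1
T(16) = 2 * T(15) + 1
T(15) = 2 * T(14) + 1
T(14) = 2 * T(13) + 1
T(13) = 2 * T(12) + 1
T(12) = 2 * T(11) + 1
T(11) = 2 * T(10) + 1
T(10) = 2 * T(9) + 1
T(9) = 2 * T(8) + 1
T(8) = 2 * T(7) + 1
T(7) = 2 * T(6) + 1
T(6) = 2 * T(5) + 1
T(5) = 2 * T(4) + 1
T(4) = 2 * T(3) + 1
T(3) = 2 * T(2) + 1
T(2) = 2 * T(1) + 1
T(1) = 1  (base case)
T(2) = 2 * 1 + 1 = 3
T(3) = 2 * 3 + 1 = 7
T(4) = 2 * 7 + 1 = 15
T(5) = 2 * 15 + 1 = 31
T(6) = 2 * 31 + 1 = 63
T(7) = 2 * 63 + 1 = 127
T(8) = 2 * 127 + 1 = 255
T(9) = 2 * 255 + 1 = 511
T(10) = 2 * 511 + 1 = 1023
T(11) = 2 * 1023 + 1 = 2047
T(12) = 2 * 2047 + 1 = 4095
T(13) = 2 * 4095 + 1 = 8191
T(14) = 2 * 8191 + 1 = 16383
T(15) = 2 * 16383 + 1 = 32767
T(16) = 2 * 32767 + 1 = 65535
T(17) = 2 * 65535 + 1 = 131071
T(18) = 2 * 131071 + 1 = 262143
T(19) = 2 * 262143 + 1 = 524287
T(20) = 2 * 524287 + 1 = 1048575
T(21) = 2 * 1048575 + 1 = 2097151
T(22) = 2 * 2097151 + 1 = 4194303
T(23) = 2 * 4194303 + 1 = 8388607
T(24) = 2 * 8388607 + 1 = 16777215
T(25) = 2 * 16777215 + 1 = 33554431

33554431


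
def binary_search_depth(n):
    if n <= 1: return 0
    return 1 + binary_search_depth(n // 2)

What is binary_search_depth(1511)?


1511 / 2 = 755
755 / 2 = 377
377 / 2 = 188
188 / 2 = 94
94 / 2 = 47
47 / 2 = 23
23 / 2 = 11
11 / 2 = 5
5 / 2 = 2
2 / 2 = 1
Reached 1 after 10 halvings

10


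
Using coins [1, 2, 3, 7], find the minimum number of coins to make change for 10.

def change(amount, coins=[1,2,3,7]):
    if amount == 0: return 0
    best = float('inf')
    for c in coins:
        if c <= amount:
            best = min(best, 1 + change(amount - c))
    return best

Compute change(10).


Building up with DP:
change(0) = 0
change(1) = min(1+change(0)=1+0=1) = 1
change(2) = min(1+change(1)=1+1=2, 1+change(0)=1+0=1) = 1
change(3) = min(1+change(2)=1+1=2, 1+change(1)=1+1=2, 1+change(0)=1+0=1) = 1
change(4) = min(1+change(3)=1+1=2, 1+change(2)=1+1=2, 1+change(1)=1+1=2) = 2
change(5) = min(1+change(4)=1+2=3, 1+change(3)=1+1=2, 1+change(2)=1+1=2) = 2
change(6) = min(1+change(5)=1+2=3, 1+change(4)=1+2=3, 1+change(3)=1+1=2) = 2
change(7) = min(1+change(6)=1+2=3, 1+change(5)=1+2=3, 1+change(4)=1+2=3, 1+change(0)=1+0=1) = 1
change(8) = min(1+change(7)=1+1=2, 1+change(6)=1+2=3, 1+change(5)=1+2=3, 1+change(1)=1+1=2) = 2
change(9) = min(1+change(8)=1+2=3, 1+change(7)=1+1=2, 1+change(6)=1+2=3, 1+change(2)=1+1=2) = 2
change(10) = min(1+change(9)=1+2=3, 1+change(8)=1+2=3, 1+change(7)=1+1=2, 1+change(3)=1+1=2) = 2

2
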